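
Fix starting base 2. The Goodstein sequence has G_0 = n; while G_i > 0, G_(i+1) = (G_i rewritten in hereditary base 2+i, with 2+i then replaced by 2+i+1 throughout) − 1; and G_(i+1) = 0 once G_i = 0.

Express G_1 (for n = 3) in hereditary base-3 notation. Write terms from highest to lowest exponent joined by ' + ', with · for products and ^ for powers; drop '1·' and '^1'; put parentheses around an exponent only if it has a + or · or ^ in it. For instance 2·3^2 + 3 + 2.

3

base 2: 3 = 2 + 1; at 3: 3 + 1 = 4; next = 3
base 3: 3 = 3; at 4: 4 = 4; next = 3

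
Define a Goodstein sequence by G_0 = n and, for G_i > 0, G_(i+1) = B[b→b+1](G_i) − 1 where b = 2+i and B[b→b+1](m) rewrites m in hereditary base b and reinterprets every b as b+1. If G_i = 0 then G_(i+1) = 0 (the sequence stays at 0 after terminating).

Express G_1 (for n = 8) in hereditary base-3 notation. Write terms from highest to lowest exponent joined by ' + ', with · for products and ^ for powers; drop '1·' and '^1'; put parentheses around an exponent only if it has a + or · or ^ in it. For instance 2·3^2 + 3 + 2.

step 0: 8 = 2^(2 + 1); sub 3 for 2: 3^(3 + 1); = 81; G_1 = 81−1 = 80
step 1: 80 = 2·3^3 + 2·3^2 + 2·3 + 2; sub 4 for 3: 2·4^4 + 2·4^2 + 2·4 + 2; = 554; G_2 = 554−1 = 553

2·3^3 + 2·3^2 + 2·3 + 2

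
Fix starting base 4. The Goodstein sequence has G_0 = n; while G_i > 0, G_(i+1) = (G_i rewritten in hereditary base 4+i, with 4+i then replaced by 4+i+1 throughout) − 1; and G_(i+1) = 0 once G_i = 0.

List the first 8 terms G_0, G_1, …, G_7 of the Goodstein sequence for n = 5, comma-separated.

G_0=5  [base 4] 4 + 1  →[4↦5]→  5 + 1 = 6  −1 ⇒ G_1=5
G_1=5  [base 5] 5  →[5↦6]→  6 = 6  −1 ⇒ G_2=5
G_2=5  [base 6] 5  →[6↦7]→  5 = 5  −1 ⇒ G_3=4
G_3=4  [base 7] 4  →[7↦8]→  4 = 4  −1 ⇒ G_4=3
G_4=3  [base 8] 3  →[8↦9]→  3 = 3  −1 ⇒ G_5=2
G_5=2  [base 9] 2  →[9↦10]→  2 = 2  −1 ⇒ G_6=1
G_6=1  [base 10] 1  →[10↦11]→  1 = 1  −1 ⇒ G_7=0

5, 5, 5, 4, 3, 2, 1, 0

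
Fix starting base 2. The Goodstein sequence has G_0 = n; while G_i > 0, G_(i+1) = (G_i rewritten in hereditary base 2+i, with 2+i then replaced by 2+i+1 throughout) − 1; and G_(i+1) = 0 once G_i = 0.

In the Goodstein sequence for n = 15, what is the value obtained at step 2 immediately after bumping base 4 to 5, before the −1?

18753

base 2: 15 = 2^(2 + 1) + 2^2 + 2 + 1; at 3: 3^(3 + 1) + 3^3 + 3 + 1 = 112; next = 111
base 3: 111 = 3^(3 + 1) + 3^3 + 3; at 4: 4^(4 + 1) + 4^4 + 4 = 1284; next = 1283
base 4: 1283 = 4^(4 + 1) + 4^4 + 3; at 5: 5^(5 + 1) + 5^5 + 3 = 18753; next = 18752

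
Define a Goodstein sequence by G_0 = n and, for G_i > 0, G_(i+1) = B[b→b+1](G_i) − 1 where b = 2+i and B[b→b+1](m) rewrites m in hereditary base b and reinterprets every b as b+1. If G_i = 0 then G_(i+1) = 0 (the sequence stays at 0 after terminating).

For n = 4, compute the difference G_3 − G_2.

19

[0] 4 ≡ 2^2 (base 2). Lift 3: 27. −1: 26.
[1] 26 ≡ 2·3^2 + 2·3 + 2 (base 3). Lift 4: 42. −1: 41.
[2] 41 ≡ 2·4^2 + 2·4 + 1 (base 4). Lift 5: 61. −1: 60.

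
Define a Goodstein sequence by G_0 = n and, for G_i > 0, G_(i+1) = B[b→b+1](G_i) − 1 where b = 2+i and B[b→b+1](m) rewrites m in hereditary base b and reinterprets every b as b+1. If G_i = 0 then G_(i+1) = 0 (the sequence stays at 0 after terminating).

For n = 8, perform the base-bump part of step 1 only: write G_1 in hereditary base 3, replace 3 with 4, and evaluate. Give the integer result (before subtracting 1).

i=0: 8 = 2^(2 + 1) (b=2); 2→3: 3^(3 + 1) = 81; 81−1 = 80
i=1: 80 = 2·3^3 + 2·3^2 + 2·3 + 2 (b=3); 3→4: 2·4^4 + 2·4^2 + 2·4 + 2 = 554; 554−1 = 553

554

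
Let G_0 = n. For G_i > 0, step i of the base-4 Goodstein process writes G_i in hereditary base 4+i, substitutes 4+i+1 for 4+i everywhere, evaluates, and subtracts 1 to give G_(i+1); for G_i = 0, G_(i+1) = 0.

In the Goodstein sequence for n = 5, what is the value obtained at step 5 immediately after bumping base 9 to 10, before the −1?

i=0: 5 = 4 + 1 (b=4); 4→5: 5 + 1 = 6; 6−1 = 5
i=1: 5 = 5 (b=5); 5→6: 6 = 6; 6−1 = 5
i=2: 5 = 5 (b=6); 6→7: 5 = 5; 5−1 = 4
i=3: 4 = 4 (b=7); 7→8: 4 = 4; 4−1 = 3
i=4: 3 = 3 (b=8); 8→9: 3 = 3; 3−1 = 2

2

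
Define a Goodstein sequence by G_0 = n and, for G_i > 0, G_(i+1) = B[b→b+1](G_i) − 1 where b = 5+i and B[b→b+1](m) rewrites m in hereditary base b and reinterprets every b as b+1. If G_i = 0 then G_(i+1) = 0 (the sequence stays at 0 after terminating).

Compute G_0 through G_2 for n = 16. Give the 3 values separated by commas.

16, 18, 20

i=0: 16 = 3·5 + 1 (b=5); 5→6: 3·6 + 1 = 19; 19−1 = 18
i=1: 18 = 3·6 (b=6); 6→7: 3·7 = 21; 21−1 = 20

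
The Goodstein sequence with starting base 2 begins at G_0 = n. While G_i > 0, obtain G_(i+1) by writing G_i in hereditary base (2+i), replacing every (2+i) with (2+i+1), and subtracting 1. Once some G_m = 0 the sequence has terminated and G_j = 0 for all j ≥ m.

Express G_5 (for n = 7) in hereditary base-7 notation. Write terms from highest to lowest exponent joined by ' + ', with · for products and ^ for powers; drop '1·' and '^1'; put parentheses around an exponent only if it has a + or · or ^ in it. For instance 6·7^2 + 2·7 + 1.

7^7

step 0: 7 = 2^2 + 2 + 1; sub 3 for 2: 3^3 + 3 + 1; = 31; G_1 = 31−1 = 30
step 1: 30 = 3^3 + 3; sub 4 for 3: 4^4 + 4; = 260; G_2 = 260−1 = 259
step 2: 259 = 4^4 + 3; sub 5 for 4: 5^5 + 3; = 3128; G_3 = 3128−1 = 3127
step 3: 3127 = 5^5 + 2; sub 6 for 5: 6^6 + 2; = 46658; G_4 = 46658−1 = 46657
step 4: 46657 = 6^6 + 1; sub 7 for 6: 7^7 + 1; = 823544; G_5 = 823544−1 = 823543
step 5: 823543 = 7^7; sub 8 for 7: 8^8; = 16777216; G_6 = 16777216−1 = 16777215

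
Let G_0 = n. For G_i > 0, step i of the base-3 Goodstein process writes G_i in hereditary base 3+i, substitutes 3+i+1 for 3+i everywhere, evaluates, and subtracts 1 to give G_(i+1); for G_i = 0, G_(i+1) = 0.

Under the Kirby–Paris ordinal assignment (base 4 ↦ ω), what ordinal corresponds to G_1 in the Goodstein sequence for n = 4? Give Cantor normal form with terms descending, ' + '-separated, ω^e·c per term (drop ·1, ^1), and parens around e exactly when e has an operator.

G_0 = 4. HB_3(4) = 3 + 1. Bump = 5. G_1 = 4.
G_1 = 4. HB_4(4) = 4. Bump = 5. G_2 = 4.

ω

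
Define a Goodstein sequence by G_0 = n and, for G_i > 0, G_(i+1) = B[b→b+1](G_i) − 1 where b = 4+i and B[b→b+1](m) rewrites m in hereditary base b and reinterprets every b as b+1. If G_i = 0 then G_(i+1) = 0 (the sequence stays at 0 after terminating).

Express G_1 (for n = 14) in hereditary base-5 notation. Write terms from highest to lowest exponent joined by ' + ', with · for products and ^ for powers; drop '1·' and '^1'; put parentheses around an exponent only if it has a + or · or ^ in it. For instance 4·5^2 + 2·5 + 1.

G_0=14  [base 4] 3·4 + 2  →[4↦5]→  3·5 + 2 = 17  −1 ⇒ G_1=16
G_1=16  [base 5] 3·5 + 1  →[5↦6]→  3·6 + 1 = 19  −1 ⇒ G_2=18

3·5 + 1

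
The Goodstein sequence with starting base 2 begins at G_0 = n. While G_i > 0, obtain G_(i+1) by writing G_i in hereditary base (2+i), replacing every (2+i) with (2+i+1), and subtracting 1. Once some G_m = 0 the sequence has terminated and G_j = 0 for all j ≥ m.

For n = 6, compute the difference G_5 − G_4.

51384

base 2: 6 = 2^2 + 2; at 3: 3^3 + 3 = 30; next = 29
base 3: 29 = 3^3 + 2; at 4: 4^4 + 2 = 258; next = 257
base 4: 257 = 4^4 + 1; at 5: 5^5 + 1 = 3126; next = 3125
base 5: 3125 = 5^5; at 6: 6^6 = 46656; next = 46655
base 6: 46655 = 5·6^5 + 5·6^4 + 5·6^3 + 5·6^2 + 5·6 + 5; at 7: 5·7^5 + 5·7^4 + 5·7^3 + 5·7^2 + 5·7 + 5 = 98040; next = 98039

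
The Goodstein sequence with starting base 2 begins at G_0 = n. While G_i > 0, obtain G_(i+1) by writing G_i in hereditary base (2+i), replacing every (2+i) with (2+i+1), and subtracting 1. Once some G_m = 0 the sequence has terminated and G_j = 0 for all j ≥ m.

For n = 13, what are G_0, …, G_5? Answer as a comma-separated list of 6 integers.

13, 108, 1279, 16092, 280711, 5765998

G_0=13  [base 2] 2^(2 + 1) + 2^2 + 1  →[2↦3]→  3^(3 + 1) + 3^3 + 1 = 109  −1 ⇒ G_1=108
G_1=108  [base 3] 3^(3 + 1) + 3^3  →[3↦4]→  4^(4 + 1) + 4^4 = 1280  −1 ⇒ G_2=1279
G_2=1279  [base 4] 4^(4 + 1) + 3·4^3 + 3·4^2 + 3·4 + 3  →[4↦5]→  5^(5 + 1) + 3·5^3 + 3·5^2 + 3·5 + 3 = 16093  −1 ⇒ G_3=16092
G_3=16092  [base 5] 5^(5 + 1) + 3·5^3 + 3·5^2 + 3·5 + 2  →[5↦6]→  6^(6 + 1) + 3·6^3 + 3·6^2 + 3·6 + 2 = 280712  −1 ⇒ G_4=280711
G_4=280711  [base 6] 6^(6 + 1) + 3·6^3 + 3·6^2 + 3·6 + 1  →[6↦7]→  7^(7 + 1) + 3·7^3 + 3·7^2 + 3·7 + 1 = 5765999  −1 ⇒ G_5=5765998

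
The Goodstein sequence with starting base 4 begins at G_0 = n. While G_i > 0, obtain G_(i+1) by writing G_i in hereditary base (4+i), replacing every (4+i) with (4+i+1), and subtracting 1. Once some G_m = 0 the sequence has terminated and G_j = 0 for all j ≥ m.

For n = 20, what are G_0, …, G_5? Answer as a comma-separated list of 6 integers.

20, 29, 39, 51, 65, 81

G_0 = 20. HB_4(20) = 4^2 + 4. Bump = 30. G_1 = 29.
G_1 = 29. HB_5(29) = 5^2 + 4. Bump = 40. G_2 = 39.
G_2 = 39. HB_6(39) = 6^2 + 3. Bump = 52. G_3 = 51.
G_3 = 51. HB_7(51) = 7^2 + 2. Bump = 66. G_4 = 65.
G_4 = 65. HB_8(65) = 8^2 + 1. Bump = 82. G_5 = 81.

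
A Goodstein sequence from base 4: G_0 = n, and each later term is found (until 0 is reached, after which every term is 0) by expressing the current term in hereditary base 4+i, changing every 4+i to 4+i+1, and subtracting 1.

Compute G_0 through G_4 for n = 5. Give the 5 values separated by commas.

5, 5, 5, 4, 3

G_0 = 5. HB_4(5) = 4 + 1. Bump = 6. G_1 = 5.
G_1 = 5. HB_5(5) = 5. Bump = 6. G_2 = 5.
G_2 = 5. HB_6(5) = 5. Bump = 5. G_3 = 4.
G_3 = 4. HB_7(4) = 4. Bump = 4. G_4 = 3.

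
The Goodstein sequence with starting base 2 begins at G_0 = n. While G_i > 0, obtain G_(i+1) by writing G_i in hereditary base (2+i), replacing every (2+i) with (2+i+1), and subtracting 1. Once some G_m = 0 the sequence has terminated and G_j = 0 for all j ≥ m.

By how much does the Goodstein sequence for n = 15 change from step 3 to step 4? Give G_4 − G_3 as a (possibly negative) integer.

i=0: 15 = 2^(2 + 1) + 2^2 + 2 + 1 (b=2); 2→3: 3^(3 + 1) + 3^3 + 3 + 1 = 112; 112−1 = 111
i=1: 111 = 3^(3 + 1) + 3^3 + 3 (b=3); 3→4: 4^(4 + 1) + 4^4 + 4 = 1284; 1284−1 = 1283
i=2: 1283 = 4^(4 + 1) + 4^4 + 3 (b=4); 4→5: 5^(5 + 1) + 5^5 + 3 = 18753; 18753−1 = 18752
i=3: 18752 = 5^(5 + 1) + 5^5 + 2 (b=5); 5→6: 6^(6 + 1) + 6^6 + 2 = 326594; 326594−1 = 326593

307841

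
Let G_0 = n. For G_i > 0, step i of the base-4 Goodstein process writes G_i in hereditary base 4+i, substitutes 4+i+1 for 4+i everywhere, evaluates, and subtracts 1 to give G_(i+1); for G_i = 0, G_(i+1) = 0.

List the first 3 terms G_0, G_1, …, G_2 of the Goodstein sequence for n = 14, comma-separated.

14 —HB4→ 3·4 + 2 —bump→ 3·5 + 2 = 17 —(−1)→ 16
16 —HB5→ 3·5 + 1 —bump→ 3·6 + 1 = 19 —(−1)→ 18

14, 16, 18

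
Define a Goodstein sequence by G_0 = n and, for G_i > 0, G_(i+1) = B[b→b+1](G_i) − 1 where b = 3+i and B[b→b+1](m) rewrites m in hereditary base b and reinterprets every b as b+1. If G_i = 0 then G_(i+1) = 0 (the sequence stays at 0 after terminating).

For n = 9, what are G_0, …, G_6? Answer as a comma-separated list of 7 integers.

9, 15, 17, 19, 21, 23, 24

i=0: 9 = 3^2 (b=3); 3→4: 4^2 = 16; 16−1 = 15
i=1: 15 = 3·4 + 3 (b=4); 4→5: 3·5 + 3 = 18; 18−1 = 17
i=2: 17 = 3·5 + 2 (b=5); 5→6: 3·6 + 2 = 20; 20−1 = 19
i=3: 19 = 3·6 + 1 (b=6); 6→7: 3·7 + 1 = 22; 22−1 = 21
i=4: 21 = 3·7 (b=7); 7→8: 3·8 = 24; 24−1 = 23
i=5: 23 = 2·8 + 7 (b=8); 8→9: 2·9 + 7 = 25; 25−1 = 24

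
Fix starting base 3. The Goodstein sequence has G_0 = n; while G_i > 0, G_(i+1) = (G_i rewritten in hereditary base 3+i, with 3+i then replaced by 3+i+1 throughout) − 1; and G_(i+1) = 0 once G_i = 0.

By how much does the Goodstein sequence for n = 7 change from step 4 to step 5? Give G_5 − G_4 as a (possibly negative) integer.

0

step 0: 7 = 2·3 + 1; sub 4 for 3: 2·4 + 1; = 9; G_1 = 9−1 = 8
step 1: 8 = 2·4; sub 5 for 4: 2·5; = 10; G_2 = 10−1 = 9
step 2: 9 = 5 + 4; sub 6 for 5: 6 + 4; = 10; G_3 = 10−1 = 9
step 3: 9 = 6 + 3; sub 7 for 6: 7 + 3; = 10; G_4 = 10−1 = 9
step 4: 9 = 7 + 2; sub 8 for 7: 8 + 2; = 10; G_5 = 10−1 = 9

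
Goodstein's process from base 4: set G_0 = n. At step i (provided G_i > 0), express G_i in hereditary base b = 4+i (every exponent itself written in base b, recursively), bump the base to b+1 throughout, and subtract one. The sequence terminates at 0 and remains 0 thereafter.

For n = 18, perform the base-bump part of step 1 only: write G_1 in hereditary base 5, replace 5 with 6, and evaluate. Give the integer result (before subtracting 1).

37

G_0=18  [base 4] 4^2 + 2  →[4↦5]→  5^2 + 2 = 27  −1 ⇒ G_1=26
G_1=26  [base 5] 5^2 + 1  →[5↦6]→  6^2 + 1 = 37  −1 ⇒ G_2=36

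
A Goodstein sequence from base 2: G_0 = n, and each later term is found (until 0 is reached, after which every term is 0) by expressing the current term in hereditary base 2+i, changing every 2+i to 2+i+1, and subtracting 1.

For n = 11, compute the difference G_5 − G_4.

5484864

G_0=11  [base 2] 2^(2 + 1) + 2 + 1  →[2↦3]→  3^(3 + 1) + 3 + 1 = 85  −1 ⇒ G_1=84
G_1=84  [base 3] 3^(3 + 1) + 3  →[3↦4]→  4^(4 + 1) + 4 = 1028  −1 ⇒ G_2=1027
G_2=1027  [base 4] 4^(4 + 1) + 3  →[4↦5]→  5^(5 + 1) + 3 = 15628  −1 ⇒ G_3=15627
G_3=15627  [base 5] 5^(5 + 1) + 2  →[5↦6]→  6^(6 + 1) + 2 = 279938  −1 ⇒ G_4=279937
G_4=279937  [base 6] 6^(6 + 1) + 1  →[6↦7]→  7^(7 + 1) + 1 = 5764802  −1 ⇒ G_5=5764801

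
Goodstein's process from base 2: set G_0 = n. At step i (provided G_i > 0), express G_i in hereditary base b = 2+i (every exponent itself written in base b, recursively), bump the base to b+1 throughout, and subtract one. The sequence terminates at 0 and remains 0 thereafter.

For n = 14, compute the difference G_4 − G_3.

G_0 = 14. HB_2(14) = 2^(2 + 1) + 2^2 + 2. Bump = 111. G_1 = 110.
G_1 = 110. HB_3(110) = 3^(3 + 1) + 3^3 + 2. Bump = 1282. G_2 = 1281.
G_2 = 1281. HB_4(1281) = 4^(4 + 1) + 4^4 + 1. Bump = 18751. G_3 = 18750.
G_3 = 18750. HB_5(18750) = 5^(5 + 1) + 5^5. Bump = 326592. G_4 = 326591.

307841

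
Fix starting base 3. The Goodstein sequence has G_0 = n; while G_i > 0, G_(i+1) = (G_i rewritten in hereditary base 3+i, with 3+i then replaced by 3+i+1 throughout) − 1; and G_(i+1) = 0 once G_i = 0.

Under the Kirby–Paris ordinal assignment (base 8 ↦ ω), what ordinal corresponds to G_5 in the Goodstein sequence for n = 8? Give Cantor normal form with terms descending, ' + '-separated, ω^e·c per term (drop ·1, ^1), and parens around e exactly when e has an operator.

ω + 3

i=0: 8 = 2·3 + 2 (b=3); 3→4: 2·4 + 2 = 10; 10−1 = 9
i=1: 9 = 2·4 + 1 (b=4); 4→5: 2·5 + 1 = 11; 11−1 = 10
i=2: 10 = 2·5 (b=5); 5→6: 2·6 = 12; 12−1 = 11
i=3: 11 = 6 + 5 (b=6); 6→7: 7 + 5 = 12; 12−1 = 11
i=4: 11 = 7 + 4 (b=7); 7→8: 8 + 4 = 12; 12−1 = 11
i=5: 11 = 8 + 3 (b=8); 8→9: 9 + 3 = 12; 12−1 = 11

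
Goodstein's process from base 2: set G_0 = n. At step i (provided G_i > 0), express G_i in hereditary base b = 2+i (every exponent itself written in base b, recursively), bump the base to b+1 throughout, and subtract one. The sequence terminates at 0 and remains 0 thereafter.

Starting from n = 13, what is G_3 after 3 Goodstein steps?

base 2: 13 = 2^(2 + 1) + 2^2 + 1; at 3: 3^(3 + 1) + 3^3 + 1 = 109; next = 108
base 3: 108 = 3^(3 + 1) + 3^3; at 4: 4^(4 + 1) + 4^4 = 1280; next = 1279
base 4: 1279 = 4^(4 + 1) + 3·4^3 + 3·4^2 + 3·4 + 3; at 5: 5^(5 + 1) + 3·5^3 + 3·5^2 + 3·5 + 3 = 16093; next = 16092
base 5: 16092 = 5^(5 + 1) + 3·5^3 + 3·5^2 + 3·5 + 2; at 6: 6^(6 + 1) + 3·6^3 + 3·6^2 + 3·6 + 2 = 280712; next = 280711

16092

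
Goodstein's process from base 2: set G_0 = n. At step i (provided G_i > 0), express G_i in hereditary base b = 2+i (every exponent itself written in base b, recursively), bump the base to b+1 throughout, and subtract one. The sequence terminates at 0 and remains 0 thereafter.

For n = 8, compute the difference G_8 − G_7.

19225159060

(0) 8|_2 = 2^(2 + 1) ↦ 3^(3 + 1)|_3 = 81 ⇒ 80
(1) 80|_3 = 2·3^3 + 2·3^2 + 2·3 + 2 ↦ 2·4^4 + 2·4^2 + 2·4 + 2|_4 = 554 ⇒ 553
(2) 553|_4 = 2·4^4 + 2·4^2 + 2·4 + 1 ↦ 2·5^5 + 2·5^2 + 2·5 + 1|_5 = 6311 ⇒ 6310
(3) 6310|_5 = 2·5^5 + 2·5^2 + 2·5 ↦ 2·6^6 + 2·6^2 + 2·6|_6 = 93396 ⇒ 93395
(4) 93395|_6 = 2·6^6 + 2·6^2 + 6 + 5 ↦ 2·7^7 + 2·7^2 + 7 + 5|_7 = 1647196 ⇒ 1647195
(5) 1647195|_7 = 2·7^7 + 2·7^2 + 7 + 4 ↦ 2·8^8 + 2·8^2 + 8 + 4|_8 = 33554572 ⇒ 33554571
(6) 33554571|_8 = 2·8^8 + 2·8^2 + 8 + 3 ↦ 2·9^9 + 2·9^2 + 9 + 3|_9 = 774841152 ⇒ 774841151
(7) 774841151|_9 = 2·9^9 + 2·9^2 + 9 + 2 ↦ 2·10^10 + 2·10^2 + 10 + 2|_10 = 20000000212 ⇒ 20000000211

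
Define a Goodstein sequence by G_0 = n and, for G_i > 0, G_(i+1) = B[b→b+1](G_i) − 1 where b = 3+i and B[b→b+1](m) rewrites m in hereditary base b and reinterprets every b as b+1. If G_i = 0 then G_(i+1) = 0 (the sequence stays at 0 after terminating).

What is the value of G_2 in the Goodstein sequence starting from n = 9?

17

G_0 = 9. HB_3(9) = 3^2. Bump = 16. G_1 = 15.
G_1 = 15. HB_4(15) = 3·4 + 3. Bump = 18. G_2 = 17.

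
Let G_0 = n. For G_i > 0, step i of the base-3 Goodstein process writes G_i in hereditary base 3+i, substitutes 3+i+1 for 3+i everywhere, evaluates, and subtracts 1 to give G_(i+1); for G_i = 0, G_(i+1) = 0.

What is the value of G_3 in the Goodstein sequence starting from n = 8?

11

[0] 8 ≡ 2·3 + 2 (base 3). Lift 4: 10. −1: 9.
[1] 9 ≡ 2·4 + 1 (base 4). Lift 5: 11. −1: 10.
[2] 10 ≡ 2·5 (base 5). Lift 6: 12. −1: 11.
[3] 11 ≡ 6 + 5 (base 6). Lift 7: 12. −1: 11.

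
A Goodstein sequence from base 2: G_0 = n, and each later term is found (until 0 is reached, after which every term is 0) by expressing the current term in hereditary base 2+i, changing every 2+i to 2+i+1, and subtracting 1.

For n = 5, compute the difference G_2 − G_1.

G_0 = 5. HB_2(5) = 2^2 + 1. Bump = 28. G_1 = 27.
G_1 = 27. HB_3(27) = 3^3. Bump = 256. G_2 = 255.

228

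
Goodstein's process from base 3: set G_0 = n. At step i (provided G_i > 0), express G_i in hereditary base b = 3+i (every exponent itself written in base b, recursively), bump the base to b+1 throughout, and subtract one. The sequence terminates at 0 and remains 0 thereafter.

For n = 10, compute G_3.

[0] 10 ≡ 3^2 + 1 (base 3). Lift 4: 17. −1: 16.
[1] 16 ≡ 4^2 (base 4). Lift 5: 25. −1: 24.
[2] 24 ≡ 4·5 + 4 (base 5). Lift 6: 28. −1: 27.
[3] 27 ≡ 4·6 + 3 (base 6). Lift 7: 31. −1: 30.

27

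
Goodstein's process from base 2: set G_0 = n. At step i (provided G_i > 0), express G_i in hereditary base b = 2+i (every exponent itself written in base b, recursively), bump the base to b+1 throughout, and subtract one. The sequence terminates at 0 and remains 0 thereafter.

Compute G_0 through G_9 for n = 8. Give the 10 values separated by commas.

(0) 8|_2 = 2^(2 + 1) ↦ 3^(3 + 1)|_3 = 81 ⇒ 80
(1) 80|_3 = 2·3^3 + 2·3^2 + 2·3 + 2 ↦ 2·4^4 + 2·4^2 + 2·4 + 2|_4 = 554 ⇒ 553
(2) 553|_4 = 2·4^4 + 2·4^2 + 2·4 + 1 ↦ 2·5^5 + 2·5^2 + 2·5 + 1|_5 = 6311 ⇒ 6310
(3) 6310|_5 = 2·5^5 + 2·5^2 + 2·5 ↦ 2·6^6 + 2·6^2 + 2·6|_6 = 93396 ⇒ 93395
(4) 93395|_6 = 2·6^6 + 2·6^2 + 6 + 5 ↦ 2·7^7 + 2·7^2 + 7 + 5|_7 = 1647196 ⇒ 1647195
(5) 1647195|_7 = 2·7^7 + 2·7^2 + 7 + 4 ↦ 2·8^8 + 2·8^2 + 8 + 4|_8 = 33554572 ⇒ 33554571
(6) 33554571|_8 = 2·8^8 + 2·8^2 + 8 + 3 ↦ 2·9^9 + 2·9^2 + 9 + 3|_9 = 774841152 ⇒ 774841151
(7) 774841151|_9 = 2·9^9 + 2·9^2 + 9 + 2 ↦ 2·10^10 + 2·10^2 + 10 + 2|_10 = 20000000212 ⇒ 20000000211
(8) 20000000211|_10 = 2·10^10 + 2·10^2 + 10 + 1 ↦ 2·11^11 + 2·11^2 + 11 + 1|_11 = 570623341476 ⇒ 570623341475

8, 80, 553, 6310, 93395, 1647195, 33554571, 774841151, 20000000211, 570623341475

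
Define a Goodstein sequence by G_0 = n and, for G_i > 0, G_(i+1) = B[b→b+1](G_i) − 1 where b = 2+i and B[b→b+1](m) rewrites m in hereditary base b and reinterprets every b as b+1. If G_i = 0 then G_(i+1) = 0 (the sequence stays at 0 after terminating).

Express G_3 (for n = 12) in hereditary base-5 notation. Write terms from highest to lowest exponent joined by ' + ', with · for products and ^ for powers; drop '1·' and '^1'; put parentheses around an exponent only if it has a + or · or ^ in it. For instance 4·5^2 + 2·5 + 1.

(0) 12|_2 = 2^(2 + 1) + 2^2 ↦ 3^(3 + 1) + 3^3|_3 = 108 ⇒ 107
(1) 107|_3 = 3^(3 + 1) + 2·3^2 + 2·3 + 2 ↦ 4^(4 + 1) + 2·4^2 + 2·4 + 2|_4 = 1066 ⇒ 1065
(2) 1065|_4 = 4^(4 + 1) + 2·4^2 + 2·4 + 1 ↦ 5^(5 + 1) + 2·5^2 + 2·5 + 1|_5 = 15686 ⇒ 15685
(3) 15685|_5 = 5^(5 + 1) + 2·5^2 + 2·5 ↦ 6^(6 + 1) + 2·6^2 + 2·6|_6 = 280020 ⇒ 280019

5^(5 + 1) + 2·5^2 + 2·5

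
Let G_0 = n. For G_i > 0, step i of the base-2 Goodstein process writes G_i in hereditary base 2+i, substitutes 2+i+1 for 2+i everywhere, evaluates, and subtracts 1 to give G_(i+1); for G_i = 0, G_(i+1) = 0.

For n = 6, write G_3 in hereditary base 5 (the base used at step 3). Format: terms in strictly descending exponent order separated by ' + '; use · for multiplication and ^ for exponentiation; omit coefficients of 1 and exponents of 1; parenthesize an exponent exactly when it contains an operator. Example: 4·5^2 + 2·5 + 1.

6 —HB2→ 2^2 + 2 —bump→ 3^3 + 3 = 30 —(−1)→ 29
29 —HB3→ 3^3 + 2 —bump→ 4^4 + 2 = 258 —(−1)→ 257
257 —HB4→ 4^4 + 1 —bump→ 5^5 + 1 = 3126 —(−1)→ 3125
3125 —HB5→ 5^5 —bump→ 6^6 = 46656 —(−1)→ 46655

5^5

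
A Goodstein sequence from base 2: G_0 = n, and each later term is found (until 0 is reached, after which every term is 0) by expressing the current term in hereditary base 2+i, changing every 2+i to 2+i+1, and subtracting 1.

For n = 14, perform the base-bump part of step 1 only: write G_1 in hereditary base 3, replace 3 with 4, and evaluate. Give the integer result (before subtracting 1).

i=0: 14 = 2^(2 + 1) + 2^2 + 2 (b=2); 2→3: 3^(3 + 1) + 3^3 + 3 = 111; 111−1 = 110
i=1: 110 = 3^(3 + 1) + 3^3 + 2 (b=3); 3→4: 4^(4 + 1) + 4^4 + 2 = 1282; 1282−1 = 1281

1282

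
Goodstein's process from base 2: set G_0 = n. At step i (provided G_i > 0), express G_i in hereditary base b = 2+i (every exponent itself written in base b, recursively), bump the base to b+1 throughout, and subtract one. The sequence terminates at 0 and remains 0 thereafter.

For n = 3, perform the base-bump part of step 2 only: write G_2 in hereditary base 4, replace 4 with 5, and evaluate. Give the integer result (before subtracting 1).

base 2: 3 = 2 + 1; at 3: 3 + 1 = 4; next = 3
base 3: 3 = 3; at 4: 4 = 4; next = 3
base 4: 3 = 3; at 5: 3 = 3; next = 2

3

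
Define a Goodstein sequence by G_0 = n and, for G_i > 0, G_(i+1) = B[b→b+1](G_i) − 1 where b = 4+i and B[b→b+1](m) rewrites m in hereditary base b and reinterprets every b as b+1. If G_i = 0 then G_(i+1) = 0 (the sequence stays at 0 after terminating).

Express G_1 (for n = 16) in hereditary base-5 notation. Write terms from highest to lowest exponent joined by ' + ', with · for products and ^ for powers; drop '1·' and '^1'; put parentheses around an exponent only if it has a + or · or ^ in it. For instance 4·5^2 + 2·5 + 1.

step 0: 16 = 4^2; sub 5 for 4: 5^2; = 25; G_1 = 25−1 = 24
step 1: 24 = 4·5 + 4; sub 6 for 5: 4·6 + 4; = 28; G_2 = 28−1 = 27

4·5 + 4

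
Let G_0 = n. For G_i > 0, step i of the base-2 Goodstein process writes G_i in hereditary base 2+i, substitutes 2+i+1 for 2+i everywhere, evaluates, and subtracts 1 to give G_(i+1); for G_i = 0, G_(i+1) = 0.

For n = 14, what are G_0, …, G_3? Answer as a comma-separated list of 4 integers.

14, 110, 1281, 18750

base 2: 14 = 2^(2 + 1) + 2^2 + 2; at 3: 3^(3 + 1) + 3^3 + 3 = 111; next = 110
base 3: 110 = 3^(3 + 1) + 3^3 + 2; at 4: 4^(4 + 1) + 4^4 + 2 = 1282; next = 1281
base 4: 1281 = 4^(4 + 1) + 4^4 + 1; at 5: 5^(5 + 1) + 5^5 + 1 = 18751; next = 18750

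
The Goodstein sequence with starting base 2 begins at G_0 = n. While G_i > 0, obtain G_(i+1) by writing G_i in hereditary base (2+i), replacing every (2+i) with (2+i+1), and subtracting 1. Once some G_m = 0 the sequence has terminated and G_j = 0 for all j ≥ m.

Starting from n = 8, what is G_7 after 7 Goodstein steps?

(0) 8|_2 = 2^(2 + 1) ↦ 3^(3 + 1)|_3 = 81 ⇒ 80
(1) 80|_3 = 2·3^3 + 2·3^2 + 2·3 + 2 ↦ 2·4^4 + 2·4^2 + 2·4 + 2|_4 = 554 ⇒ 553
(2) 553|_4 = 2·4^4 + 2·4^2 + 2·4 + 1 ↦ 2·5^5 + 2·5^2 + 2·5 + 1|_5 = 6311 ⇒ 6310
(3) 6310|_5 = 2·5^5 + 2·5^2 + 2·5 ↦ 2·6^6 + 2·6^2 + 2·6|_6 = 93396 ⇒ 93395
(4) 93395|_6 = 2·6^6 + 2·6^2 + 6 + 5 ↦ 2·7^7 + 2·7^2 + 7 + 5|_7 = 1647196 ⇒ 1647195
(5) 1647195|_7 = 2·7^7 + 2·7^2 + 7 + 4 ↦ 2·8^8 + 2·8^2 + 8 + 4|_8 = 33554572 ⇒ 33554571
(6) 33554571|_8 = 2·8^8 + 2·8^2 + 8 + 3 ↦ 2·9^9 + 2·9^2 + 9 + 3|_9 = 774841152 ⇒ 774841151

774841151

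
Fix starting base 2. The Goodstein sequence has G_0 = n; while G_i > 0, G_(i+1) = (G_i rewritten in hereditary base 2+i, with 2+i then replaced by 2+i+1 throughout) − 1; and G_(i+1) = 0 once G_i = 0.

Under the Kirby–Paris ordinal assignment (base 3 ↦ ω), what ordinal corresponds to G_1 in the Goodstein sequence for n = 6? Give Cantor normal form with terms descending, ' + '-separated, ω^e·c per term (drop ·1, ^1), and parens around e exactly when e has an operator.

ω^ω + 2

[0] 6 ≡ 2^2 + 2 (base 2). Lift 3: 30. −1: 29.
[1] 29 ≡ 3^3 + 2 (base 3). Lift 4: 258. −1: 257.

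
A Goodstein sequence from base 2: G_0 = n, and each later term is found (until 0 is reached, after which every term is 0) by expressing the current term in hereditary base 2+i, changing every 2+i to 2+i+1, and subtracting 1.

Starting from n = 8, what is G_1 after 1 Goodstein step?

step 0: 8 = 2^(2 + 1); sub 3 for 2: 3^(3 + 1); = 81; G_1 = 81−1 = 80
step 1: 80 = 2·3^3 + 2·3^2 + 2·3 + 2; sub 4 for 3: 2·4^4 + 2·4^2 + 2·4 + 2; = 554; G_2 = 554−1 = 553

80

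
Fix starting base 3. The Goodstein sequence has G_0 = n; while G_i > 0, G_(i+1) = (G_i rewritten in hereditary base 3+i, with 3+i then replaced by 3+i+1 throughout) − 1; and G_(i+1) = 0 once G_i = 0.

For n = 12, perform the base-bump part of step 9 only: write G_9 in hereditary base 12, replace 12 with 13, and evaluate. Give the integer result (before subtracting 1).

94

[0] 12 ≡ 3^2 + 3 (base 3). Lift 4: 20. −1: 19.
[1] 19 ≡ 4^2 + 3 (base 4). Lift 5: 28. −1: 27.
[2] 27 ≡ 5^2 + 2 (base 5). Lift 6: 38. −1: 37.
[3] 37 ≡ 6^2 + 1 (base 6). Lift 7: 50. −1: 49.
[4] 49 ≡ 7^2 (base 7). Lift 8: 64. −1: 63.
[5] 63 ≡ 7·8 + 7 (base 8). Lift 9: 70. −1: 69.
[6] 69 ≡ 7·9 + 6 (base 9). Lift 10: 76. −1: 75.
[7] 75 ≡ 7·10 + 5 (base 10). Lift 11: 82. −1: 81.
[8] 81 ≡ 7·11 + 4 (base 11). Lift 12: 88. −1: 87.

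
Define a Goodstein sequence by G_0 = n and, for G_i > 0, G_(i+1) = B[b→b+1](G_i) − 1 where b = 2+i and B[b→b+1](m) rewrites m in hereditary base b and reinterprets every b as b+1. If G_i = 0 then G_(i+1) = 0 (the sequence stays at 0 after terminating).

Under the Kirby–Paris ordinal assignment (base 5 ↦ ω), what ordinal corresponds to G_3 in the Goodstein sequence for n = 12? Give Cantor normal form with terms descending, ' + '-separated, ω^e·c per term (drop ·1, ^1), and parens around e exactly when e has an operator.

ω^(ω + 1) + ω^2·2 + ω·2

(0) 12|_2 = 2^(2 + 1) + 2^2 ↦ 3^(3 + 1) + 3^3|_3 = 108 ⇒ 107
(1) 107|_3 = 3^(3 + 1) + 2·3^2 + 2·3 + 2 ↦ 4^(4 + 1) + 2·4^2 + 2·4 + 2|_4 = 1066 ⇒ 1065
(2) 1065|_4 = 4^(4 + 1) + 2·4^2 + 2·4 + 1 ↦ 5^(5 + 1) + 2·5^2 + 2·5 + 1|_5 = 15686 ⇒ 15685
(3) 15685|_5 = 5^(5 + 1) + 2·5^2 + 2·5 ↦ 6^(6 + 1) + 2·6^2 + 2·6|_6 = 280020 ⇒ 280019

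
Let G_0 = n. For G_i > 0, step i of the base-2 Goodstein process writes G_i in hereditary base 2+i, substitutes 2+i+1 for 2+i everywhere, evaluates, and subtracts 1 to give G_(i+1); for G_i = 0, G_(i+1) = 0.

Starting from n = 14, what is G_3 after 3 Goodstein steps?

G_0 = 14. HB_2(14) = 2^(2 + 1) + 2^2 + 2. Bump = 111. G_1 = 110.
G_1 = 110. HB_3(110) = 3^(3 + 1) + 3^3 + 2. Bump = 1282. G_2 = 1281.
G_2 = 1281. HB_4(1281) = 4^(4 + 1) + 4^4 + 1. Bump = 18751. G_3 = 18750.
G_3 = 18750. HB_5(18750) = 5^(5 + 1) + 5^5. Bump = 326592. G_4 = 326591.

18750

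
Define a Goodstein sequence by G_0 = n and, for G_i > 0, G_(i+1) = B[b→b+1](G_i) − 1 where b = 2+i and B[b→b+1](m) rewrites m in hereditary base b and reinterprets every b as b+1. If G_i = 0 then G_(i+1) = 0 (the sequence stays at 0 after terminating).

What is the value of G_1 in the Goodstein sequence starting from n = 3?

step 0: 3 = 2 + 1; sub 3 for 2: 3 + 1; = 4; G_1 = 4−1 = 3
step 1: 3 = 3; sub 4 for 3: 4; = 4; G_2 = 4−1 = 3

3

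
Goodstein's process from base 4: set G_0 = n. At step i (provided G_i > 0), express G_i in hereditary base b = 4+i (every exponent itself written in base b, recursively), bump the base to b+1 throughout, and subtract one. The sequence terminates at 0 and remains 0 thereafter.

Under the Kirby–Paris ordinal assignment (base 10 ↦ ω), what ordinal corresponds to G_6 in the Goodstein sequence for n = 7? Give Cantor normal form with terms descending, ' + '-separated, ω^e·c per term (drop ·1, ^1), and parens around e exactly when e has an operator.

step 0: 7 = 4 + 3; sub 5 for 4: 5 + 3; = 8; G_1 = 8−1 = 7
step 1: 7 = 5 + 2; sub 6 for 5: 6 + 2; = 8; G_2 = 8−1 = 7
step 2: 7 = 6 + 1; sub 7 for 6: 7 + 1; = 8; G_3 = 8−1 = 7
step 3: 7 = 7; sub 8 for 7: 8; = 8; G_4 = 8−1 = 7
step 4: 7 = 7; sub 9 for 8: 7; = 7; G_5 = 7−1 = 6
step 5: 6 = 6; sub 10 for 9: 6; = 6; G_6 = 6−1 = 5
step 6: 5 = 5; sub 11 for 10: 5; = 5; G_7 = 5−1 = 4

5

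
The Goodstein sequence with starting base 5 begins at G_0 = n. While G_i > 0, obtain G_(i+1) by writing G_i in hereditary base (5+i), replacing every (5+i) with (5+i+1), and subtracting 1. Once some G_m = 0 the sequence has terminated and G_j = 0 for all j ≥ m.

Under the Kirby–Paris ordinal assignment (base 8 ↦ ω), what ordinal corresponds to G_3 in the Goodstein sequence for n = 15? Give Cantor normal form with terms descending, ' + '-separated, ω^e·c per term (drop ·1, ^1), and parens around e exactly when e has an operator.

ω·2 + 3

i=0: 15 = 3·5 (b=5); 5→6: 3·6 = 18; 18−1 = 17
i=1: 17 = 2·6 + 5 (b=6); 6→7: 2·7 + 5 = 19; 19−1 = 18
i=2: 18 = 2·7 + 4 (b=7); 7→8: 2·8 + 4 = 20; 20−1 = 19
i=3: 19 = 2·8 + 3 (b=8); 8→9: 2·9 + 3 = 21; 21−1 = 20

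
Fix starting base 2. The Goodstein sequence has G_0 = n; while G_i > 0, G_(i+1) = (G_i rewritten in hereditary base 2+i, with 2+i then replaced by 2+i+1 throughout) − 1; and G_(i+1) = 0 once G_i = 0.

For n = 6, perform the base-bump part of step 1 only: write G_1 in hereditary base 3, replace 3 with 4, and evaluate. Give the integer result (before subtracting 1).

258

6 —HB2→ 2^2 + 2 —bump→ 3^3 + 3 = 30 —(−1)→ 29
29 —HB3→ 3^3 + 2 —bump→ 4^4 + 2 = 258 —(−1)→ 257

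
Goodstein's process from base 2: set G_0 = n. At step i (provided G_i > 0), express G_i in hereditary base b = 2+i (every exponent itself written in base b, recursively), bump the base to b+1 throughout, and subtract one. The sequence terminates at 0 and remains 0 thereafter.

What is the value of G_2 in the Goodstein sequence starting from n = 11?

i=0: 11 = 2^(2 + 1) + 2 + 1 (b=2); 2→3: 3^(3 + 1) + 3 + 1 = 85; 85−1 = 84
i=1: 84 = 3^(3 + 1) + 3 (b=3); 3→4: 4^(4 + 1) + 4 = 1028; 1028−1 = 1027
i=2: 1027 = 4^(4 + 1) + 3 (b=4); 4→5: 5^(5 + 1) + 3 = 15628; 15628−1 = 15627

1027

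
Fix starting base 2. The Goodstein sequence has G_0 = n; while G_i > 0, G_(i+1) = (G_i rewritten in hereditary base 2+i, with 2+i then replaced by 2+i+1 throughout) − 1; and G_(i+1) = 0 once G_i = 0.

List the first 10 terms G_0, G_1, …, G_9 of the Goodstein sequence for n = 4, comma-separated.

4, 26, 41, 60, 83, 109, 139, 173, 211, 253

4 —HB2→ 2^2 —bump→ 3^3 = 27 —(−1)→ 26
26 —HB3→ 2·3^2 + 2·3 + 2 —bump→ 2·4^2 + 2·4 + 2 = 42 —(−1)→ 41
41 —HB4→ 2·4^2 + 2·4 + 1 —bump→ 2·5^2 + 2·5 + 1 = 61 —(−1)→ 60
60 —HB5→ 2·5^2 + 2·5 —bump→ 2·6^2 + 2·6 = 84 —(−1)→ 83
83 —HB6→ 2·6^2 + 6 + 5 —bump→ 2·7^2 + 7 + 5 = 110 —(−1)→ 109
109 —HB7→ 2·7^2 + 7 + 4 —bump→ 2·8^2 + 8 + 4 = 140 —(−1)→ 139
139 —HB8→ 2·8^2 + 8 + 3 —bump→ 2·9^2 + 9 + 3 = 174 —(−1)→ 173
173 —HB9→ 2·9^2 + 9 + 2 —bump→ 2·10^2 + 10 + 2 = 212 —(−1)→ 211
211 —HB10→ 2·10^2 + 10 + 1 —bump→ 2·11^2 + 11 + 1 = 254 —(−1)→ 253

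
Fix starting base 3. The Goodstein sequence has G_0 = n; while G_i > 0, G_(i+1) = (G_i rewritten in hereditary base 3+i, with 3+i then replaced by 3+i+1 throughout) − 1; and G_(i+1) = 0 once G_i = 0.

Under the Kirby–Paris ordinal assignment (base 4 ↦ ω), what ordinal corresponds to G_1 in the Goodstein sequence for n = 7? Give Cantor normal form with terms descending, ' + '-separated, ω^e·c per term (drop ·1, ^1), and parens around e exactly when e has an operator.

G_0 = 7. HB_3(7) = 2·3 + 1. Bump = 9. G_1 = 8.
G_1 = 8. HB_4(8) = 2·4. Bump = 10. G_2 = 9.

ω·2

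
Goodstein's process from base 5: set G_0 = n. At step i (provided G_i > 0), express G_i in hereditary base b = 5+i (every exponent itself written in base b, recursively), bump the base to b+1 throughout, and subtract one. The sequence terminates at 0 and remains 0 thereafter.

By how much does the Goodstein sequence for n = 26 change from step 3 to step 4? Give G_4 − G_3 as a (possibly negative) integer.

26 —HB5→ 5^2 + 1 —bump→ 6^2 + 1 = 37 —(−1)→ 36
36 —HB6→ 6^2 —bump→ 7^2 = 49 —(−1)→ 48
48 —HB7→ 6·7 + 6 —bump→ 6·8 + 6 = 54 —(−1)→ 53
53 —HB8→ 6·8 + 5 —bump→ 6·9 + 5 = 59 —(−1)→ 58

5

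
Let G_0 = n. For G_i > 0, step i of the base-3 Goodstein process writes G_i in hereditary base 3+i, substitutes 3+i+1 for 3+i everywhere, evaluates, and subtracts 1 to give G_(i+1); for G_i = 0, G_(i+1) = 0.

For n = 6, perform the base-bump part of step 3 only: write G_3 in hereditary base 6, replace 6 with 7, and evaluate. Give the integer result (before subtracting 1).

[0] 6 ≡ 2·3 (base 3). Lift 4: 8. −1: 7.
[1] 7 ≡ 4 + 3 (base 4). Lift 5: 8. −1: 7.
[2] 7 ≡ 5 + 2 (base 5). Lift 6: 8. −1: 7.

8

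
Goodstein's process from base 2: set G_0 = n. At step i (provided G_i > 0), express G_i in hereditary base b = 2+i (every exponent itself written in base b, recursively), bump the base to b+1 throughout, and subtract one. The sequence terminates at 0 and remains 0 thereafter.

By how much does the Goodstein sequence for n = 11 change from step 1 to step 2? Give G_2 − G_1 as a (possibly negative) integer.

i=0: 11 = 2^(2 + 1) + 2 + 1 (b=2); 2→3: 3^(3 + 1) + 3 + 1 = 85; 85−1 = 84
i=1: 84 = 3^(3 + 1) + 3 (b=3); 3→4: 4^(4 + 1) + 4 = 1028; 1028−1 = 1027

943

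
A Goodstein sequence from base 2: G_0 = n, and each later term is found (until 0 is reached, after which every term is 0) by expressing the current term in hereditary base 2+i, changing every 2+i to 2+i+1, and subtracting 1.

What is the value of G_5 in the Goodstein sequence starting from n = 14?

step 0: 14 = 2^(2 + 1) + 2^2 + 2; sub 3 for 2: 3^(3 + 1) + 3^3 + 3; = 111; G_1 = 111−1 = 110
step 1: 110 = 3^(3 + 1) + 3^3 + 2; sub 4 for 3: 4^(4 + 1) + 4^4 + 2; = 1282; G_2 = 1282−1 = 1281
step 2: 1281 = 4^(4 + 1) + 4^4 + 1; sub 5 for 4: 5^(5 + 1) + 5^5 + 1; = 18751; G_3 = 18751−1 = 18750
step 3: 18750 = 5^(5 + 1) + 5^5; sub 6 for 5: 6^(6 + 1) + 6^6; = 326592; G_4 = 326592−1 = 326591
step 4: 326591 = 6^(6 + 1) + 5·6^5 + 5·6^4 + 5·6^3 + 5·6^2 + 5·6 + 5; sub 7 for 6: 7^(7 + 1) + 5·7^5 + 5·7^4 + 5·7^3 + 5·7^2 + 5·7 + 5; = 5862841; G_5 = 5862841−1 = 5862840
step 5: 5862840 = 7^(7 + 1) + 5·7^5 + 5·7^4 + 5·7^3 + 5·7^2 + 5·7 + 4; sub 8 for 7: 8^(8 + 1) + 5·8^5 + 5·8^4 + 5·8^3 + 5·8^2 + 5·8 + 4; = 134404972; G_6 = 134404972−1 = 134404971

5862840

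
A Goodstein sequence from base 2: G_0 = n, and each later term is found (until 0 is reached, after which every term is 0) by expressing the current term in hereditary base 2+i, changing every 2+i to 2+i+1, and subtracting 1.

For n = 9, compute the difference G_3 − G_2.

i=0: 9 = 2^(2 + 1) + 1 (b=2); 2→3: 3^(3 + 1) + 1 = 82; 82−1 = 81
i=1: 81 = 3^(3 + 1) (b=3); 3→4: 4^(4 + 1) = 1024; 1024−1 = 1023
i=2: 1023 = 3·4^4 + 3·4^3 + 3·4^2 + 3·4 + 3 (b=4); 4→5: 3·5^5 + 3·5^3 + 3·5^2 + 3·5 + 3 = 9843; 9843−1 = 9842

8819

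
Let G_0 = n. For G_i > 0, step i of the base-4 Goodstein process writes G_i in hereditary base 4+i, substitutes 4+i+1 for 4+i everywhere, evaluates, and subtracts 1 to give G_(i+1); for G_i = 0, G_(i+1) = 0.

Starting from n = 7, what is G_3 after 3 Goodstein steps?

G_0=7  [base 4] 4 + 3  →[4↦5]→  5 + 3 = 8  −1 ⇒ G_1=7
G_1=7  [base 5] 5 + 2  →[5↦6]→  6 + 2 = 8  −1 ⇒ G_2=7
G_2=7  [base 6] 6 + 1  →[6↦7]→  7 + 1 = 8  −1 ⇒ G_3=7
G_3=7  [base 7] 7  →[7↦8]→  8 = 8  −1 ⇒ G_4=7

7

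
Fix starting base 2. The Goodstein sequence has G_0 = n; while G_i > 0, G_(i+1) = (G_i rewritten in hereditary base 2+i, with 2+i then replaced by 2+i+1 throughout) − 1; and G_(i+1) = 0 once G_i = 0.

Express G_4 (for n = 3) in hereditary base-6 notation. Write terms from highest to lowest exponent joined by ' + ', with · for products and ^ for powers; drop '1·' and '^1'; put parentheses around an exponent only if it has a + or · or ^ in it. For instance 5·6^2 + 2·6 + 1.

[0] 3 ≡ 2 + 1 (base 2). Lift 3: 4. −1: 3.
[1] 3 ≡ 3 (base 3). Lift 4: 4. −1: 3.
[2] 3 ≡ 3 (base 4). Lift 5: 3. −1: 2.
[3] 2 ≡ 2 (base 5). Lift 6: 2. −1: 1.
[4] 1 ≡ 1 (base 6). Lift 7: 1. −1: 0.

1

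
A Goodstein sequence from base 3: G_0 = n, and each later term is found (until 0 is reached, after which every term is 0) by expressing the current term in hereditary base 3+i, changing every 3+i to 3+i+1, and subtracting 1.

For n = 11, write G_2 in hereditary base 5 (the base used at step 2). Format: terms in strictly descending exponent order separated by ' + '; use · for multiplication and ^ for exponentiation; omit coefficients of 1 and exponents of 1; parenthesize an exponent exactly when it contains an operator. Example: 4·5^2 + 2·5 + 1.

5^2

(0) 11|_3 = 3^2 + 2 ↦ 4^2 + 2|_4 = 18 ⇒ 17
(1) 17|_4 = 4^2 + 1 ↦ 5^2 + 1|_5 = 26 ⇒ 25
(2) 25|_5 = 5^2 ↦ 6^2|_6 = 36 ⇒ 35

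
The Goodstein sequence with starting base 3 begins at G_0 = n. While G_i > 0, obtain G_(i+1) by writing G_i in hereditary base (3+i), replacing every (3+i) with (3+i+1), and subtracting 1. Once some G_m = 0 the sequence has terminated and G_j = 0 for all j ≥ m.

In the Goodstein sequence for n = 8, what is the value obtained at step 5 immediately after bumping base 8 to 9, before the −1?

12

i=0: 8 = 2·3 + 2 (b=3); 3→4: 2·4 + 2 = 10; 10−1 = 9
i=1: 9 = 2·4 + 1 (b=4); 4→5: 2·5 + 1 = 11; 11−1 = 10
i=2: 10 = 2·5 (b=5); 5→6: 2·6 = 12; 12−1 = 11
i=3: 11 = 6 + 5 (b=6); 6→7: 7 + 5 = 12; 12−1 = 11
i=4: 11 = 7 + 4 (b=7); 7→8: 8 + 4 = 12; 12−1 = 11
i=5: 11 = 8 + 3 (b=8); 8→9: 9 + 3 = 12; 12−1 = 11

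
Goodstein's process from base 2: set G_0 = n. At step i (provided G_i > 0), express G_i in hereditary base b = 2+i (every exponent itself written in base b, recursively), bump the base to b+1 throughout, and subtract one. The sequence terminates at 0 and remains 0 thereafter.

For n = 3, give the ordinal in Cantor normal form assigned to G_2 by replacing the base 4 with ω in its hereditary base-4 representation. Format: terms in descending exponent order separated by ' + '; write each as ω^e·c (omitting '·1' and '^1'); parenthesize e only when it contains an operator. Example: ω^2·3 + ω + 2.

i=0: 3 = 2 + 1 (b=2); 2→3: 3 + 1 = 4; 4−1 = 3
i=1: 3 = 3 (b=3); 3→4: 4 = 4; 4−1 = 3

3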